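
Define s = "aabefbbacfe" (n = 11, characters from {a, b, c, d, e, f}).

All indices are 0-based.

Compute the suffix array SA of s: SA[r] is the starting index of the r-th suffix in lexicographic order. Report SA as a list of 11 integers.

sorted suffixes:
  #0 SA[0]=0  'aabefbbacfe'
  #1 SA[1]=1  'abefbbacfe'
  #2 SA[2]=7  'acfe'
  #3 SA[3]=6  'bacfe'
  #4 SA[4]=5  'bbacfe'
  #5 SA[5]=2  'befbbacfe'
  #6 SA[6]=8  'cfe'
  #7 SA[7]=10  'e'
  #8 SA[8]=3  'efbbacfe'
  #9 SA[9]=4  'fbbacfe'
  #10 SA[10]=9  'fe'

[0, 1, 7, 6, 5, 2, 8, 10, 3, 4, 9]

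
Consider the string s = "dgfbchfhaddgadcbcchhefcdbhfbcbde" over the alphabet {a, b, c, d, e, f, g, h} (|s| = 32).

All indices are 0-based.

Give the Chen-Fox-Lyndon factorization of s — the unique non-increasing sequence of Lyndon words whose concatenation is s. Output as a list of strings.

emit factor 1: 'dgf' (i=0, period=3)
emit factor 2: 'bchfh' (i=3, period=5)
emit factor 3: 'addg' (i=8, period=4)
emit factor 4: 'adcbcchhefcdbhfbcbde' (i=12, period=20)

["dgf", "bchfh", "addg", "adcbcchhefcdbhfbcbde"]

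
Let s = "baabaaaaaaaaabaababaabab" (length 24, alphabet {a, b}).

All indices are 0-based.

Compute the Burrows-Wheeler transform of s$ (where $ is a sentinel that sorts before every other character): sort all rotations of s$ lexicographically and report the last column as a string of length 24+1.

rank  rotation                   last
    0  $baabaaaaaaaaabaababaabab  b
    1  aaaaaaaaabaababaabab$baab  b
    2  aaaaaaaabaababaabab$baaba  a
    3  aaaaaaabaababaabab$baabaa  a
    4  aaaaaabaababaabab$baabaaa  a
    5  aaaaabaababaabab$baabaaaa  a
    6  aaaabaababaabab$baabaaaaa  a
    7  aaabaababaabab$baabaaaaaa  a
    8  aabaaaaaaaaabaababaabab$b  b
    9  aabaababaabab$baabaaaaaaa  a
   10  aabab$baabaaaaaaaaabaabab  b
   11  aababaabab$baabaaaaaaaaab  b
   12  ab$baabaaaaaaaaabaababaab  b
   13  abaaaaaaaaabaababaabab$ba  a
   14  abaabab$baabaaaaaaaaabaab  b
   15  abaababaabab$baabaaaaaaaa  a
   16  abab$baabaaaaaaaaabaababa  a
   17  ababaabab$baabaaaaaaaaaba  a
   18  b$baabaaaaaaaaabaababaaba  a
   19  baaaaaaaaabaababaabab$baa  a
   20  baabaaaaaaaaabaababaabab$  $
   21  baabab$baabaaaaaaaaabaaba  a
   22  baababaabab$baabaaaaaaaaa  a
   23  bab$baabaaaaaaaaabaababaa  a
   24  babaabab$baabaaaaaaaaabaa  a

bbaaaaaababbbabaaaaa$aaaa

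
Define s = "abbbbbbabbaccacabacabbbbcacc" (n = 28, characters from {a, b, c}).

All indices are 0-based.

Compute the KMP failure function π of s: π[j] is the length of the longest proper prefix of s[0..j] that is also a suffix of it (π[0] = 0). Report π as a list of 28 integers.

π[0] = 0
j=1 s[j]='b': π[1]=0 (border '')
j=2 s[j]='b': π[2]=0 (border '')
j=3 s[j]='b': π[3]=0 (border '')
j=4 s[j]='b': π[4]=0 (border '')
j=5 s[j]='b': π[5]=0 (border '')
j=6 s[j]='b': π[6]=0 (border '')
j=7 s[j]='a': π[7]=1 (border 'a')
j=8 s[j]='b': π[8]=2 (border 'ab')
j=9 s[j]='b': π[9]=3 (border 'abb')
j=10 s[j]='a': k: 3→0; π[10]=1 (border 'a')
j=11 s[j]='c': k: 1→0; π[11]=0 (border '')
j=12 s[j]='c': π[12]=0 (border '')
j=13 s[j]='a': π[13]=1 (border 'a')
j=14 s[j]='c': k: 1→0; π[14]=0 (border '')
j=15 s[j]='a': π[15]=1 (border 'a')
j=16 s[j]='b': π[16]=2 (border 'ab')
j=17 s[j]='a': k: 2→0; π[17]=1 (border 'a')
j=18 s[j]='c': k: 1→0; π[18]=0 (border '')
j=19 s[j]='a': π[19]=1 (border 'a')
j=20 s[j]='b': π[20]=2 (border 'ab')
j=21 s[j]='b': π[21]=3 (border 'abb')
j=22 s[j]='b': π[22]=4 (border 'abbb')
j=23 s[j]='b': π[23]=5 (border 'abbbb')
j=24 s[j]='c': k: 5→0; π[24]=0 (border '')
j=25 s[j]='a': π[25]=1 (border 'a')
j=26 s[j]='c': k: 1→0; π[26]=0 (border '')
j=27 s[j]='c': π[27]=0 (border '')

[0, 0, 0, 0, 0, 0, 0, 1, 2, 3, 1, 0, 0, 1, 0, 1, 2, 1, 0, 1, 2, 3, 4, 5, 0, 1, 0, 0]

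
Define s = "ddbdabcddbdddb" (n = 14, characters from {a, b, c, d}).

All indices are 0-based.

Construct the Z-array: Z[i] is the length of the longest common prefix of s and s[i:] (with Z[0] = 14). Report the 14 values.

Z[0]=14
i=1: fresh scan; Z[1]=1 extend→box=[1,2)
i=2: fresh scan; Z[2]=0
i=3: fresh scan; Z[3]=1 extend→box=[3,4)
i=4: fresh scan; Z[4]=0
i=5: fresh scan; Z[5]=0
i=6: fresh scan; Z[6]=0
i=7: fresh scan; Z[7]=4 extend→box=[7,11)
i=8: min(r-i=3, Z[1]=1)=1; Z[8]=1
i=9: min(r-i=2, Z[2]=0)=0; Z[9]=0
i=10: min(r-i=1, Z[3]=1)=1; Z[10]=2 extend→box=[10,12)
i=11: min(r-i=1, Z[1]=1)=1; Z[11]=3 extend→box=[11,14)
i=12: min(r-i=2, Z[1]=1)=1; Z[12]=1
i=13: min(r-i=1, Z[2]=0)=0; Z[13]=0

[14, 1, 0, 1, 0, 0, 0, 4, 1, 0, 2, 3, 1, 0]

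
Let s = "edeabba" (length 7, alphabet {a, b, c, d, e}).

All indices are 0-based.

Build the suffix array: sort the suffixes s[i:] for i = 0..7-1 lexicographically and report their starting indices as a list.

sorted suffixes:
  #0 SA[0]=6  'a'
  #1 SA[1]=3  'abba'
  #2 SA[2]=5  'ba'
  #3 SA[3]=4  'bba'
  #4 SA[4]=1  'deabba'
  #5 SA[5]=2  'eabba'
  #6 SA[6]=0  'edeabba'

[6, 3, 5, 4, 1, 2, 0]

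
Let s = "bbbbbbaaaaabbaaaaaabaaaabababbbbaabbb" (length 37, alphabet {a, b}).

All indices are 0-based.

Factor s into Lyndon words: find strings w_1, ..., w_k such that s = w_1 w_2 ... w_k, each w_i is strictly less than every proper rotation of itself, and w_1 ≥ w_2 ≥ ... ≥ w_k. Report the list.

["b", "b", "b", "b", "b", "b", "aaaaabb", "aaaaaabaaaabababbbbaabbb"]

emit factor 1: 'b' (i=0, period=1)
emit factor 2: 'b' (i=1, period=1)
emit factor 3: 'b' (i=2, period=1)
emit factor 4: 'b' (i=3, period=1)
emit factor 5: 'b' (i=4, period=1)
emit factor 6: 'b' (i=5, period=1)
emit factor 7: 'aaaaabb' (i=6, period=7)
emit factor 8: 'aaaaaabaaaabababbbbaabbb' (i=13, period=24)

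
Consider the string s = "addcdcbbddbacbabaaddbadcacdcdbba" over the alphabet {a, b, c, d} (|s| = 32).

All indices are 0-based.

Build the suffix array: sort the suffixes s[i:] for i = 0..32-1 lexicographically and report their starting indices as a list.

rank→(start, suffix):
  0 → (31, 'a')
  1 → (16, 'aaddbadcacdcdbba')
  2 → (14, 'abaaddbadcacdcdbba')
  3 → (11, 'acbabaaddbadcacdcdbba')
  4 → (24, 'acdcdbba')
  5 → (21, 'adcacdcdbba')
  6 → (17, 'addbadcacdcdbba')
  7 → (0, 'addcdcbbddbacbabaaddbadcacdcdbba')
  8 → (30, 'ba')
  9 → (15, 'baaddbadcacdcdbba')
  10 → (13, 'babaaddbadcacdcdbba')
  11 → (10, 'bacbabaaddbadcacdcdbba')
  12 → (20, 'badcacdcdbba')
  13 → (29, 'bba')
  14 → (6, 'bbddbacbabaaddbadcacdcdbba')
  15 → (7, 'bddbacbabaaddbadcacdcdbba')
  16 → (23, 'cacdcdbba')
  17 → (12, 'cbabaaddbadcacdcdbba')
  18 → (5, 'cbbddbacbabaaddbadcacdcdbba')
  19 → (27, 'cdbba')
  20 → (3, 'cdcbbddbacbabaaddbadcacdcdbba')
  21 → (25, 'cdcdbba')
  22 → (9, 'dbacbabaaddbadcacdcdbba')
  23 → (19, 'dbadcacdcdbba')
  24 → (28, 'dbba')
  25 → (22, 'dcacdcdbba')
  26 → (4, 'dcbbddbacbabaaddbadcacdcdbba')
  27 → (26, 'dcdbba')
  28 → (2, 'dcdcbbddbacbabaaddbadcacdcdbba')
  29 → (8, 'ddbacbabaaddbadcacdcdbba')
  30 → (18, 'ddbadcacdcdbba')
  31 → (1, 'ddcdcbbddbacbabaaddbadcacdcdbba')

[31, 16, 14, 11, 24, 21, 17, 0, 30, 15, 13, 10, 20, 29, 6, 7, 23, 12, 5, 27, 3, 25, 9, 19, 28, 22, 4, 26, 2, 8, 18, 1]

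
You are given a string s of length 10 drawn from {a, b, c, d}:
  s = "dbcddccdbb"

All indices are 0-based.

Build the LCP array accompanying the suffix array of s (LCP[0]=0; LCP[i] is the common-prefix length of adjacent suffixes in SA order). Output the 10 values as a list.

[0, 1, 1, 0, 1, 2, 0, 2, 1, 1]

rank | idx | suffix
   0 |   9 | b
   1 |   8 | bb
   2 |   1 | bcddccdbb
   3 |   5 | ccdbb
   4 |   6 | cdbb
   5 |   2 | cddccdbb
   6 |   7 | dbb
   7 |   0 | dbcddccdbb
   8 |   4 | dccdbb
   9 |   3 | ddccdbb

SA = [9, 8, 1, 5, 6, 2, 7, 0, 4, 3]
i: (SA[i-1],SA[i]) lcp shared
  1: (9,8) 1 'b'
  2: (8,1) 1 'b'
  3: (1,5) 0 ''
  4: (5,6) 1 'c'
  5: (6,2) 2 'cd'
  6: (2,7) 0 ''
  7: (7,0) 2 'db'
  8: (0,4) 1 'd'
  9: (4,3) 1 'd'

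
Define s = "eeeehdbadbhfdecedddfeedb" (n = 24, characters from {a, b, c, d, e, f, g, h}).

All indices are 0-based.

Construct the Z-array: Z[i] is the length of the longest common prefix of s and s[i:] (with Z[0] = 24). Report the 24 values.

Z[0]=24
i=1: i≥r, start 0; Z[1]=3 extend→box=[1,4)
i=2: min(r-i=2, Z[1]=3)=2; Z[2]=2
i=3: min(r-i=1, Z[2]=2)=1; Z[3]=1
i=4: i≥r, start 0; Z[4]=0
i=5: i≥r, start 0; Z[5]=0
i=6: i≥r, start 0; Z[6]=0
i=7: i≥r, start 0; Z[7]=0
i=8: i≥r, start 0; Z[8]=0
i=9: i≥r, start 0; Z[9]=0
i=10: i≥r, start 0; Z[10]=0
i=11: i≥r, start 0; Z[11]=0
i=12: i≥r, start 0; Z[12]=0
i=13: i≥r, start 0; Z[13]=1 extend→box=[13,14)
i=14: i≥r, start 0; Z[14]=0
i=15: i≥r, start 0; Z[15]=1 extend→box=[15,16)
i=16: i≥r, start 0; Z[16]=0
i=17: i≥r, start 0; Z[17]=0
i=18: i≥r, start 0; Z[18]=0
i=19: i≥r, start 0; Z[19]=0
i=20: i≥r, start 0; Z[20]=2 extend→box=[20,22)
i=21: min(r-i=1, Z[1]=3)=1; Z[21]=1
i=22: i≥r, start 0; Z[22]=0
i=23: i≥r, start 0; Z[23]=0

[24, 3, 2, 1, 0, 0, 0, 0, 0, 0, 0, 0, 0, 1, 0, 1, 0, 0, 0, 0, 2, 1, 0, 0]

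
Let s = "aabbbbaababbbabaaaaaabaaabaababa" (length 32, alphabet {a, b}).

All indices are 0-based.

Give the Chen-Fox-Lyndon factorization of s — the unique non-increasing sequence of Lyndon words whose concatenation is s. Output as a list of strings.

emit factor 1: 'aabbbb' (i=0, period=6)
emit factor 2: 'aababbbab' (i=6, period=9)
emit factor 3: 'aaaaaabaaabaabab' (i=15, period=16)
emit factor 4: 'a' (i=31, period=1)

["aabbbb", "aababbbab", "aaaaaabaaabaabab", "a"]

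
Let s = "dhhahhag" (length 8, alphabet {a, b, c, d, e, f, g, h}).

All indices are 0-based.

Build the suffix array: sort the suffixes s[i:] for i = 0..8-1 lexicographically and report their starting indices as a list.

[6, 3, 0, 7, 5, 2, 4, 1]

sorted suffixes:
  #0 SA[0]=6  'ag'
  #1 SA[1]=3  'ahhag'
  #2 SA[2]=0  'dhhahhag'
  #3 SA[3]=7  'g'
  #4 SA[4]=5  'hag'
  #5 SA[5]=2  'hahhag'
  #6 SA[6]=4  'hhag'
  #7 SA[7]=1  'hhahhag'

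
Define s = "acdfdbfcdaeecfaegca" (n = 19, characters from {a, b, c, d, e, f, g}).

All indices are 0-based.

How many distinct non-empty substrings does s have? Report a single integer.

rank→(start, suffix):
  0 → (18, 'a')
  1 → (0, 'acdfdbfcdaeecfaegca')
  2 → (9, 'aeecfaegca')
  3 → (14, 'aegca')
  4 → (5, 'bfcdaeecfaegca')
  5 → (17, 'ca')
  6 → (7, 'cdaeecfaegca')
  7 → (1, 'cdfdbfcdaeecfaegca')
  8 → (12, 'cfaegca')
  9 → (8, 'daeecfaegca')
  10 → (4, 'dbfcdaeecfaegca')
  11 → (2, 'dfdbfcdaeecfaegca')
  12 → (11, 'ecfaegca')
  13 → (10, 'eecfaegca')
  14 → (15, 'egca')
  15 → (13, 'faegca')
  16 → (6, 'fcdaeecfaegca')
  17 → (3, 'fdbfcdaeecfaegca')
  18 → (16, 'gca')

SA = [18, 0, 9, 14, 5, 17, 7, 1, 12, 8, 4, 2, 11, 10, 15, 13, 6, 3, 16]
rank  pair      lcp
   1  s[18:],s[0:]  1  'a'
   2  s[0:],s[9:]  1  'a'
   3  s[9:],s[14:]  2  'ae'
   4  s[14:],s[5:]  0  ''
   5  s[5:],s[17:]  0  ''
   6  s[17:],s[7:]  1  'c'
   7  s[7:],s[1:]  2  'cd'
   8  s[1:],s[12:]  1  'c'
   9  s[12:],s[8:]  0  ''
  10  s[8:],s[4:]  1  'd'
  11  s[4:],s[2:]  1  'd'
  12  s[2:],s[11:]  0  ''
  13  s[11:],s[10:]  1  'e'
  14  s[10:],s[15:]  1  'e'
  15  s[15:],s[13:]  0  ''
  16  s[13:],s[6:]  1  'f'
  17  s[6:],s[3:]  1  'f'
  18  s[3:],s[16:]  0  ''

n(n+1)/2 = 19·20/2 = 190
Σ LCP = 0 + 1 + 1 + 2 + 0 + 0 + 1 + 2 + 1 + 0 + 1 + 1 + 0 + 1 + 1 + 0 + 1 + 1 + 0 = 14
distinct = 190 − 14 = 176

176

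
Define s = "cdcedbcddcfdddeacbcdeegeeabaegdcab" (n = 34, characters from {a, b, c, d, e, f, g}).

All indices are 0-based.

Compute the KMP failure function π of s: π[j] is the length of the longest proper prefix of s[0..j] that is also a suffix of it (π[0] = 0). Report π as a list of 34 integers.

[0, 0, 1, 0, 0, 0, 1, 2, 0, 1, 0, 0, 0, 0, 0, 0, 1, 0, 1, 2, 0, 0, 0, 0, 0, 0, 0, 0, 0, 0, 0, 1, 0, 0]

π[0] = 0
j=1 s[j]='d': π[1]=0 (border '')
j=2 s[j]='c': π[2]=1 (border 'c')
j=3 s[j]='e': k: 1→0; π[3]=0 (border '')
j=4 s[j]='d': π[4]=0 (border '')
j=5 s[j]='b': π[5]=0 (border '')
j=6 s[j]='c': π[6]=1 (border 'c')
j=7 s[j]='d': π[7]=2 (border 'cd')
j=8 s[j]='d': k: 2→0; π[8]=0 (border '')
j=9 s[j]='c': π[9]=1 (border 'c')
j=10 s[j]='f': k: 1→0; π[10]=0 (border '')
j=11 s[j]='d': π[11]=0 (border '')
j=12 s[j]='d': π[12]=0 (border '')
j=13 s[j]='d': π[13]=0 (border '')
j=14 s[j]='e': π[14]=0 (border '')
j=15 s[j]='a': π[15]=0 (border '')
j=16 s[j]='c': π[16]=1 (border 'c')
j=17 s[j]='b': k: 1→0; π[17]=0 (border '')
j=18 s[j]='c': π[18]=1 (border 'c')
j=19 s[j]='d': π[19]=2 (border 'cd')
j=20 s[j]='e': k: 2→0; π[20]=0 (border '')
j=21 s[j]='e': π[21]=0 (border '')
j=22 s[j]='g': π[22]=0 (border '')
j=23 s[j]='e': π[23]=0 (border '')
j=24 s[j]='e': π[24]=0 (border '')
j=25 s[j]='a': π[25]=0 (border '')
j=26 s[j]='b': π[26]=0 (border '')
j=27 s[j]='a': π[27]=0 (border '')
j=28 s[j]='e': π[28]=0 (border '')
j=29 s[j]='g': π[29]=0 (border '')
j=30 s[j]='d': π[30]=0 (border '')
j=31 s[j]='c': π[31]=1 (border 'c')
j=32 s[j]='a': k: 1→0; π[32]=0 (border '')
j=33 s[j]='b': π[33]=0 (border '')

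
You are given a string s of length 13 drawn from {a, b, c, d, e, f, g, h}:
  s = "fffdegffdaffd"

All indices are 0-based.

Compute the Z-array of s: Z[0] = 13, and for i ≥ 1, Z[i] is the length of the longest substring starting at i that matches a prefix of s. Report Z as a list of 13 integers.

[13, 2, 1, 0, 0, 0, 2, 1, 0, 0, 2, 1, 0]

Z[0]=13
i=1: fresh scan; Z[1]=2 extend→box=[1,3)
i=2: min(r-i=1, Z[1]=2)=1; Z[2]=1
i=3: fresh scan; Z[3]=0
i=4: fresh scan; Z[4]=0
i=5: fresh scan; Z[5]=0
i=6: fresh scan; Z[6]=2 extend→box=[6,8)
i=7: min(r-i=1, Z[1]=2)=1; Z[7]=1
i=8: fresh scan; Z[8]=0
i=9: fresh scan; Z[9]=0
i=10: fresh scan; Z[10]=2 extend→box=[10,12)
i=11: min(r-i=1, Z[1]=2)=1; Z[11]=1
i=12: fresh scan; Z[12]=0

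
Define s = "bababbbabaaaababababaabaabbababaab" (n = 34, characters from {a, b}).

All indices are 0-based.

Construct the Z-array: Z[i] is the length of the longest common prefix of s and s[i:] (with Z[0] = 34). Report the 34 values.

Z[0]=34
i=1: i≥r, start 0; Z[1]=0
i=2: i≥r, start 0; Z[2]=3 grow→box=[2,5)
i=3: min(r-i=2, Z[1]=0)=0; Z[3]=0
i=4: min(r-i=1, Z[2]=3)=1; Z[4]=1
i=5: i≥r, start 0; Z[5]=1 grow→box=[5,6)
i=6: i≥r, start 0; Z[6]=4 grow→box=[6,10)
i=7: min(r-i=3, Z[1]=0)=0; Z[7]=0
i=8: min(r-i=2, Z[2]=3)=2; Z[8]=2
i=9: min(r-i=1, Z[3]=0)=0; Z[9]=0
i=10: i≥r, start 0; Z[10]=0
i=11: i≥r, start 0; Z[11]=0
i=12: i≥r, start 0; Z[12]=0
i=13: i≥r, start 0; Z[13]=5 grow→box=[13,18)
i=14: min(r-i=4, Z[1]=0)=0; Z[14]=0
i=15: min(r-i=3, Z[2]=3)=3; Z[15]=5 grow→box=[15,20)
i=16: min(r-i=4, Z[1]=0)=0; Z[16]=0
i=17: min(r-i=3, Z[2]=3)=3; Z[17]=4 grow→box=[17,21)
i=18: min(r-i=3, Z[1]=0)=0; Z[18]=0
i=19: min(r-i=2, Z[2]=3)=2; Z[19]=2
i=20: min(r-i=1, Z[3]=0)=0; Z[20]=0
i=21: i≥r, start 0; Z[21]=0
i=22: i≥r, start 0; Z[22]=2 grow→box=[22,24)
i=23: min(r-i=1, Z[1]=0)=0; Z[23]=0
i=24: i≥r, start 0; Z[24]=0
i=25: i≥r, start 0; Z[25]=1 grow→box=[25,26)
i=26: i≥r, start 0; Z[26]=5 grow→box=[26,31)
i=27: min(r-i=4, Z[1]=0)=0; Z[27]=0
i=28: min(r-i=3, Z[2]=3)=3; Z[28]=4 grow→box=[28,32)
i=29: min(r-i=3, Z[1]=0)=0; Z[29]=0
i=30: min(r-i=2, Z[2]=3)=2; Z[30]=2
i=31: min(r-i=1, Z[3]=0)=0; Z[31]=0
i=32: i≥r, start 0; Z[32]=0
i=33: i≥r, start 0; Z[33]=1 grow→box=[33,34)

[34, 0, 3, 0, 1, 1, 4, 0, 2, 0, 0, 0, 0, 5, 0, 5, 0, 4, 0, 2, 0, 0, 2, 0, 0, 1, 5, 0, 4, 0, 2, 0, 0, 1]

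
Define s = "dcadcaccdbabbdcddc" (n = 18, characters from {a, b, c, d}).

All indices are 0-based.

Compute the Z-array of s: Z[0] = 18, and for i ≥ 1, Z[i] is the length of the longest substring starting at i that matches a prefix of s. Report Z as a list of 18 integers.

Z[0]=18
i=1: fresh scan; Z[1]=0
i=2: fresh scan; Z[2]=0
i=3: fresh scan; Z[3]=3 extend→box=[3,6)
i=4: min(r-i=2, Z[1]=0)=0; Z[4]=0
i=5: min(r-i=1, Z[2]=0)=0; Z[5]=0
i=6: fresh scan; Z[6]=0
i=7: fresh scan; Z[7]=0
i=8: fresh scan; Z[8]=1 extend→box=[8,9)
i=9: fresh scan; Z[9]=0
i=10: fresh scan; Z[10]=0
i=11: fresh scan; Z[11]=0
i=12: fresh scan; Z[12]=0
i=13: fresh scan; Z[13]=2 extend→box=[13,15)
i=14: min(r-i=1, Z[1]=0)=0; Z[14]=0
i=15: fresh scan; Z[15]=1 extend→box=[15,16)
i=16: fresh scan; Z[16]=2 extend→box=[16,18)
i=17: min(r-i=1, Z[1]=0)=0; Z[17]=0

[18, 0, 0, 3, 0, 0, 0, 0, 1, 0, 0, 0, 0, 2, 0, 1, 2, 0]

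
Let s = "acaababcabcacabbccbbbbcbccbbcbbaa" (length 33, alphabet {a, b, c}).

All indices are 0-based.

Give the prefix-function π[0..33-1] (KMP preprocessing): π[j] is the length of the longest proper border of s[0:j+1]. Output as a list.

[0, 0, 1, 1, 0, 1, 0, 0, 1, 0, 0, 1, 2, 3, 0, 0, 0, 0, 0, 0, 0, 0, 0, 0, 0, 0, 0, 0, 0, 0, 0, 1, 1]

π[0] = 0
j=1 s[j]='c': π[1]=0 (border '')
j=2 s[j]='a': π[2]=1 (border 'a')
j=3 s[j]='a': k: 1→0; π[3]=1 (border 'a')
j=4 s[j]='b': k: 1→0; π[4]=0 (border '')
j=5 s[j]='a': π[5]=1 (border 'a')
j=6 s[j]='b': k: 1→0; π[6]=0 (border '')
j=7 s[j]='c': π[7]=0 (border '')
j=8 s[j]='a': π[8]=1 (border 'a')
j=9 s[j]='b': k: 1→0; π[9]=0 (border '')
j=10 s[j]='c': π[10]=0 (border '')
j=11 s[j]='a': π[11]=1 (border 'a')
j=12 s[j]='c': π[12]=2 (border 'ac')
j=13 s[j]='a': π[13]=3 (border 'aca')
j=14 s[j]='b': k: 3→1→0; π[14]=0 (border '')
j=15 s[j]='b': π[15]=0 (border '')
j=16 s[j]='c': π[16]=0 (border '')
j=17 s[j]='c': π[17]=0 (border '')
j=18 s[j]='b': π[18]=0 (border '')
j=19 s[j]='b': π[19]=0 (border '')
j=20 s[j]='b': π[20]=0 (border '')
j=21 s[j]='b': π[21]=0 (border '')
j=22 s[j]='c': π[22]=0 (border '')
j=23 s[j]='b': π[23]=0 (border '')
j=24 s[j]='c': π[24]=0 (border '')
j=25 s[j]='c': π[25]=0 (border '')
j=26 s[j]='b': π[26]=0 (border '')
j=27 s[j]='b': π[27]=0 (border '')
j=28 s[j]='c': π[28]=0 (border '')
j=29 s[j]='b': π[29]=0 (border '')
j=30 s[j]='b': π[30]=0 (border '')
j=31 s[j]='a': π[31]=1 (border 'a')
j=32 s[j]='a': k: 1→0; π[32]=1 (border 'a')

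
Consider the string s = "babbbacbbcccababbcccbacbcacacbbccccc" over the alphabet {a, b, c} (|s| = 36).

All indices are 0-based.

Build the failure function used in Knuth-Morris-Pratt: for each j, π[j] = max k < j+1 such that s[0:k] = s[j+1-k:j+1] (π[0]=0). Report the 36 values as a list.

π[0] = 0
j=1 s[j]='a': π[1]=0 (border '')
j=2 s[j]='b': π[2]=1 (border 'b')
j=3 s[j]='b': k: 1→0; π[3]=1 (border 'b')
j=4 s[j]='b': k: 1→0; π[4]=1 (border 'b')
j=5 s[j]='a': π[5]=2 (border 'ba')
j=6 s[j]='c': k: 2→0; π[6]=0 (border '')
j=7 s[j]='b': π[7]=1 (border 'b')
j=8 s[j]='b': k: 1→0; π[8]=1 (border 'b')
j=9 s[j]='c': k: 1→0; π[9]=0 (border '')
j=10 s[j]='c': π[10]=0 (border '')
j=11 s[j]='c': π[11]=0 (border '')
j=12 s[j]='a': π[12]=0 (border '')
j=13 s[j]='b': π[13]=1 (border 'b')
j=14 s[j]='a': π[14]=2 (border 'ba')
j=15 s[j]='b': π[15]=3 (border 'bab')
j=16 s[j]='b': π[16]=4 (border 'babb')
j=17 s[j]='c': k: 4→1→0; π[17]=0 (border '')
j=18 s[j]='c': π[18]=0 (border '')
j=19 s[j]='c': π[19]=0 (border '')
j=20 s[j]='b': π[20]=1 (border 'b')
j=21 s[j]='a': π[21]=2 (border 'ba')
j=22 s[j]='c': k: 2→0; π[22]=0 (border '')
j=23 s[j]='b': π[23]=1 (border 'b')
j=24 s[j]='c': k: 1→0; π[24]=0 (border '')
j=25 s[j]='a': π[25]=0 (border '')
j=26 s[j]='c': π[26]=0 (border '')
j=27 s[j]='a': π[27]=0 (border '')
j=28 s[j]='c': π[28]=0 (border '')
j=29 s[j]='b': π[29]=1 (border 'b')
j=30 s[j]='b': k: 1→0; π[30]=1 (border 'b')
j=31 s[j]='c': k: 1→0; π[31]=0 (border '')
j=32 s[j]='c': π[32]=0 (border '')
j=33 s[j]='c': π[33]=0 (border '')
j=34 s[j]='c': π[34]=0 (border '')
j=35 s[j]='c': π[35]=0 (border '')

[0, 0, 1, 1, 1, 2, 0, 1, 1, 0, 0, 0, 0, 1, 2, 3, 4, 0, 0, 0, 1, 2, 0, 1, 0, 0, 0, 0, 0, 1, 1, 0, 0, 0, 0, 0]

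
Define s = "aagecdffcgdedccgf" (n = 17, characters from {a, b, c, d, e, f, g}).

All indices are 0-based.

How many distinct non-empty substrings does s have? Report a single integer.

rank | idx | suffix
   0 |   0 | aagecdffcgdedccgf
   1 |   1 | agecdffcgdedccgf
   2 |  13 | ccgf
   3 |   4 | cdffcgdedccgf
   4 |   8 | cgdedccgf
   5 |  14 | cgf
   6 |  12 | dccgf
   7 |  10 | dedccgf
   8 |   5 | dffcgdedccgf
   9 |   3 | ecdffcgdedccgf
  10 |  11 | edccgf
  11 |  16 | f
  12 |   7 | fcgdedccgf
  13 |   6 | ffcgdedccgf
  14 |   9 | gdedccgf
  15 |   2 | gecdffcgdedccgf
  16 |  15 | gf

SA = [0, 1, 13, 4, 8, 14, 12, 10, 5, 3, 11, 16, 7, 6, 9, 2, 15]
i: (SA[i-1],SA[i]) lcp shared
  1: (0,1) 1 'a'
  2: (1,13) 0 ''
  3: (13,4) 1 'c'
  4: (4,8) 1 'c'
  5: (8,14) 2 'cg'
  6: (14,12) 0 ''
  7: (12,10) 1 'd'
  8: (10,5) 1 'd'
  9: (5,3) 0 ''
  10: (3,11) 1 'e'
  11: (11,16) 0 ''
  12: (16,7) 1 'f'
  13: (7,6) 1 'f'
  14: (6,9) 0 ''
  15: (9,2) 1 'g'
  16: (2,15) 1 'g'

n(n+1)/2 = 17·18/2 = 153
Σ LCP = 0 + 1 + 0 + 1 + 1 + 2 + 0 + 1 + 1 + 0 + 1 + 0 + 1 + 1 + 0 + 1 + 1 = 12
distinct = 153 − 12 = 141

141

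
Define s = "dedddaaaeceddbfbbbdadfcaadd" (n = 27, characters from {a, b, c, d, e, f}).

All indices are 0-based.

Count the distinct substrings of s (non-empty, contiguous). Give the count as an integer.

rank | idx | suffix
   0 |   5 | aaaeceddbfbbbdadfcaadd
   1 |  23 | aadd
   2 |   6 | aaeceddbfbbbdadfcaadd
   3 |  24 | add
   4 |  19 | adfcaadd
   5 |   7 | aeceddbfbbbdadfcaadd
   6 |  15 | bbbdadfcaadd
   7 |  16 | bbdadfcaadd
   8 |  17 | bdadfcaadd
   9 |  13 | bfbbbdadfcaadd
  10 |  22 | caadd
  11 |   9 | ceddbfbbbdadfcaadd
  12 |  26 | d
  13 |   4 | daaaeceddbfbbbdadfcaadd
  14 |  18 | dadfcaadd
  15 |  12 | dbfbbbdadfcaadd
  16 |  25 | dd
  17 |   3 | ddaaaeceddbfbbbdadfcaadd
  18 |  11 | ddbfbbbdadfcaadd
  19 |   2 | dddaaaeceddbfbbbdadfcaadd
  20 |   0 | dedddaaaeceddbfbbbdadfcaadd
  21 |  20 | dfcaadd
  22 |   8 | eceddbfbbbdadfcaadd
  23 |  10 | eddbfbbbdadfcaadd
  24 |   1 | edddaaaeceddbfbbbdadfcaadd
  25 |  14 | fbbbdadfcaadd
  26 |  21 | fcaadd

SA = [5, 23, 6, 24, 19, 7, 15, 16, 17, 13, 22, 9, 26, 4, 18, 12, 25, 3, 11, 2, 0, 20, 8, 10, 1, 14, 21]
[i] adj suffixes → lcp
  [1] 5/23 → 2 ('aa')
  [2] 23/6 → 2 ('aa')
  [3] 6/24 → 1 ('a')
  [4] 24/19 → 2 ('ad')
  [5] 19/7 → 1 ('a')
  [6] 7/15 → 0 ('')
  [7] 15/16 → 2 ('bb')
  [8] 16/17 → 1 ('b')
  [9] 17/13 → 1 ('b')
  [10] 13/22 → 0 ('')
  [11] 22/9 → 1 ('c')
  [12] 9/26 → 0 ('')
  [13] 26/4 → 1 ('d')
  [14] 4/18 → 2 ('da')
  [15] 18/12 → 1 ('d')
  [16] 12/25 → 1 ('d')
  [17] 25/3 → 2 ('dd')
  [18] 3/11 → 2 ('dd')
  [19] 11/2 → 2 ('dd')
  [20] 2/0 → 1 ('d')
  [21] 0/20 → 1 ('d')
  [22] 20/8 → 0 ('')
  [23] 8/10 → 1 ('e')
  [24] 10/1 → 3 ('edd')
  [25] 1/14 → 0 ('')
  [26] 14/21 → 1 ('f')

n(n+1)/2 = 27·28/2 = 378
Σ LCP = 0 + 2 + 2 + 1 + 2 + 1 + 0 + 2 + 1 + 1 + 0 + 1 + 0 + 1 + 2 + 1 + 1 + 2 + 2 + 2 + 1 + 1 + 0 + 1 + 3 + 0 + 1 = 31
distinct = 378 − 31 = 347

347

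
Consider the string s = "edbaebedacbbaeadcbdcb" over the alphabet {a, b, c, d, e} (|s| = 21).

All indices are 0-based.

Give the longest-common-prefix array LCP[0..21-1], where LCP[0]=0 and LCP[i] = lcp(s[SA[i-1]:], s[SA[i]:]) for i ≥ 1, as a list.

[0, 1, 1, 2, 0, 1, 3, 1, 1, 1, 0, 2, 2, 0, 1, 1, 3, 0, 1, 1, 2]

sorted suffixes:
  #0 SA[0]=8  'acbbaeadcbdcb'
  #1 SA[1]=14  'adcbdcb'
  #2 SA[2]=12  'aeadcbdcb'
  #3 SA[3]=3  'aebedacbbaeadcbdcb'
  #4 SA[4]=20  'b'
  #5 SA[5]=11  'baeadcbdcb'
  #6 SA[6]=2  'baebedacbbaeadcbdcb'
  #7 SA[7]=10  'bbaeadcbdcb'
  #8 SA[8]=17  'bdcb'
  #9 SA[9]=5  'bedacbbaeadcbdcb'
  #10 SA[10]=19  'cb'
  #11 SA[11]=9  'cbbaeadcbdcb'
  #12 SA[12]=16  'cbdcb'
  #13 SA[13]=7  'dacbbaeadcbdcb'
  #14 SA[14]=1  'dbaebedacbbaeadcbdcb'
  #15 SA[15]=18  'dcb'
  #16 SA[16]=15  'dcbdcb'
  #17 SA[17]=13  'eadcbdcb'
  #18 SA[18]=4  'ebedacbbaeadcbdcb'
  #19 SA[19]=6  'edacbbaeadcbdcb'
  #20 SA[20]=0  'edbaebedacbbaeadcbdcb'

SA = [8, 14, 12, 3, 20, 11, 2, 10, 17, 5, 19, 9, 16, 7, 1, 18, 15, 13, 4, 6, 0]
rank  pair      lcp
   1  s[8:],s[14:]  1  'a'
   2  s[14:],s[12:]  1  'a'
   3  s[12:],s[3:]  2  'ae'
   4  s[3:],s[20:]  0  ''
   5  s[20:],s[11:]  1  'b'
   6  s[11:],s[2:]  3  'bae'
   7  s[2:],s[10:]  1  'b'
   8  s[10:],s[17:]  1  'b'
   9  s[17:],s[5:]  1  'b'
  10  s[5:],s[19:]  0  ''
  11  s[19:],s[9:]  2  'cb'
  12  s[9:],s[16:]  2  'cb'
  13  s[16:],s[7:]  0  ''
  14  s[7:],s[1:]  1  'd'
  15  s[1:],s[18:]  1  'd'
  16  s[18:],s[15:]  3  'dcb'
  17  s[15:],s[13:]  0  ''
  18  s[13:],s[4:]  1  'e'
  19  s[4:],s[6:]  1  'e'
  20  s[6:],s[0:]  2  'ed'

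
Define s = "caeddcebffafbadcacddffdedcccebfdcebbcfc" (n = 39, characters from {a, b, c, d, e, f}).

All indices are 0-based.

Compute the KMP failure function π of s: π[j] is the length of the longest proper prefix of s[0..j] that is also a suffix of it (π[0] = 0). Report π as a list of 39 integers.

[0, 0, 0, 0, 0, 1, 0, 0, 0, 0, 0, 0, 0, 0, 0, 1, 2, 1, 0, 0, 0, 0, 0, 0, 0, 1, 1, 1, 0, 0, 0, 0, 1, 0, 0, 0, 1, 0, 1]

π[0] = 0
j=1 s[j]='a': π[1]=0 (border '')
j=2 s[j]='e': π[2]=0 (border '')
j=3 s[j]='d': π[3]=0 (border '')
j=4 s[j]='d': π[4]=0 (border '')
j=5 s[j]='c': π[5]=1 (border 'c')
j=6 s[j]='e': k: 1→0; π[6]=0 (border '')
j=7 s[j]='b': π[7]=0 (border '')
j=8 s[j]='f': π[8]=0 (border '')
j=9 s[j]='f': π[9]=0 (border '')
j=10 s[j]='a': π[10]=0 (border '')
j=11 s[j]='f': π[11]=0 (border '')
j=12 s[j]='b': π[12]=0 (border '')
j=13 s[j]='a': π[13]=0 (border '')
j=14 s[j]='d': π[14]=0 (border '')
j=15 s[j]='c': π[15]=1 (border 'c')
j=16 s[j]='a': π[16]=2 (border 'ca')
j=17 s[j]='c': k: 2→0; π[17]=1 (border 'c')
j=18 s[j]='d': k: 1→0; π[18]=0 (border '')
j=19 s[j]='d': π[19]=0 (border '')
j=20 s[j]='f': π[20]=0 (border '')
j=21 s[j]='f': π[21]=0 (border '')
j=22 s[j]='d': π[22]=0 (border '')
j=23 s[j]='e': π[23]=0 (border '')
j=24 s[j]='d': π[24]=0 (border '')
j=25 s[j]='c': π[25]=1 (border 'c')
j=26 s[j]='c': k: 1→0; π[26]=1 (border 'c')
j=27 s[j]='c': k: 1→0; π[27]=1 (border 'c')
j=28 s[j]='e': k: 1→0; π[28]=0 (border '')
j=29 s[j]='b': π[29]=0 (border '')
j=30 s[j]='f': π[30]=0 (border '')
j=31 s[j]='d': π[31]=0 (border '')
j=32 s[j]='c': π[32]=1 (border 'c')
j=33 s[j]='e': k: 1→0; π[33]=0 (border '')
j=34 s[j]='b': π[34]=0 (border '')
j=35 s[j]='b': π[35]=0 (border '')
j=36 s[j]='c': π[36]=1 (border 'c')
j=37 s[j]='f': k: 1→0; π[37]=0 (border '')
j=38 s[j]='c': π[38]=1 (border 'c')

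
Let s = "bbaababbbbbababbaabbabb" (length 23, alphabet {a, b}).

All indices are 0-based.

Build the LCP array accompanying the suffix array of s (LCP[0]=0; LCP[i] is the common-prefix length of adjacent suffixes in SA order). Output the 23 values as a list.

rank→(start, suffix):
  0 → (2, 'aababbbbbababbaabbabb')
  1 → (16, 'aabbabb')
  2 → (11, 'ababbaabbabb')
  3 → (3, 'ababbbbbababbaabbabb')
  4 → (20, 'abb')
  5 → (13, 'abbaabbabb')
  6 → (17, 'abbabb')
  7 → (5, 'abbbbbababbaabbabb')
  8 → (22, 'b')
  9 → (1, 'baababbbbbababbaabbabb')
  10 → (15, 'baabbabb')
  11 → (10, 'bababbaabbabb')
  12 → (19, 'babb')
  13 → (12, 'babbaabbabb')
  14 → (4, 'babbbbbababbaabbabb')
  15 → (21, 'bb')
  16 → (0, 'bbaababbbbbababbaabbabb')
  17 → (14, 'bbaabbabb')
  18 → (9, 'bbababbaabbabb')
  19 → (18, 'bbabb')
  20 → (8, 'bbbababbaabbabb')
  21 → (7, 'bbbbababbaabbabb')
  22 → (6, 'bbbbbababbaabbabb')

SA = [2, 16, 11, 3, 20, 13, 17, 5, 22, 1, 15, 10, 19, 12, 4, 21, 0, 14, 9, 18, 8, 7, 6]
i: (SA[i-1],SA[i]) lcp shared
  1: (2,16) 3 'aab'
  2: (16,11) 1 'a'
  3: (11,3) 5 'ababb'
  4: (3,20) 2 'ab'
  5: (20,13) 3 'abb'
  6: (13,17) 4 'abba'
  7: (17,5) 3 'abb'
  8: (5,22) 0 ''
  9: (22,1) 1 'b'
  10: (1,15) 4 'baab'
  11: (15,10) 2 'ba'
  12: (10,19) 3 'bab'
  13: (19,12) 4 'babb'
  14: (12,4) 4 'babb'
  15: (4,21) 1 'b'
  16: (21,0) 2 'bb'
  17: (0,14) 5 'bbaab'
  18: (14,9) 3 'bba'
  19: (9,18) 4 'bbab'
  20: (18,8) 2 'bb'
  21: (8,7) 3 'bbb'
  22: (7,6) 4 'bbbb'

[0, 3, 1, 5, 2, 3, 4, 3, 0, 1, 4, 2, 3, 4, 4, 1, 2, 5, 3, 4, 2, 3, 4]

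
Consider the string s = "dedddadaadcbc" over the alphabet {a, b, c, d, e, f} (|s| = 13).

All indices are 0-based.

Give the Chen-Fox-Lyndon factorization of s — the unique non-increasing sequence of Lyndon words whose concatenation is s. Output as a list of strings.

emit factor 1: 'de' (i=0, period=2)
emit factor 2: 'd' (i=2, period=1)
emit factor 3: 'd' (i=3, period=1)
emit factor 4: 'd' (i=4, period=1)
emit factor 5: 'ad' (i=5, period=2)
emit factor 6: 'aadcbc' (i=7, period=6)

["de", "d", "d", "d", "ad", "aadcbc"]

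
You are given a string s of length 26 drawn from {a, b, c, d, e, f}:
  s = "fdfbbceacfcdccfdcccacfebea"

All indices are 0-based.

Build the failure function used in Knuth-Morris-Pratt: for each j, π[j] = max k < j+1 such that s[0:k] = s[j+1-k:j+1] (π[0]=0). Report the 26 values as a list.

π[0] = 0
j=1 s[j]='d': π[1]=0 (border '')
j=2 s[j]='f': π[2]=1 (border 'f')
j=3 s[j]='b': k: 1→0; π[3]=0 (border '')
j=4 s[j]='b': π[4]=0 (border '')
j=5 s[j]='c': π[5]=0 (border '')
j=6 s[j]='e': π[6]=0 (border '')
j=7 s[j]='a': π[7]=0 (border '')
j=8 s[j]='c': π[8]=0 (border '')
j=9 s[j]='f': π[9]=1 (border 'f')
j=10 s[j]='c': k: 1→0; π[10]=0 (border '')
j=11 s[j]='d': π[11]=0 (border '')
j=12 s[j]='c': π[12]=0 (border '')
j=13 s[j]='c': π[13]=0 (border '')
j=14 s[j]='f': π[14]=1 (border 'f')
j=15 s[j]='d': π[15]=2 (border 'fd')
j=16 s[j]='c': k: 2→0; π[16]=0 (border '')
j=17 s[j]='c': π[17]=0 (border '')
j=18 s[j]='c': π[18]=0 (border '')
j=19 s[j]='a': π[19]=0 (border '')
j=20 s[j]='c': π[20]=0 (border '')
j=21 s[j]='f': π[21]=1 (border 'f')
j=22 s[j]='e': k: 1→0; π[22]=0 (border '')
j=23 s[j]='b': π[23]=0 (border '')
j=24 s[j]='e': π[24]=0 (border '')
j=25 s[j]='a': π[25]=0 (border '')

[0, 0, 1, 0, 0, 0, 0, 0, 0, 1, 0, 0, 0, 0, 1, 2, 0, 0, 0, 0, 0, 1, 0, 0, 0, 0]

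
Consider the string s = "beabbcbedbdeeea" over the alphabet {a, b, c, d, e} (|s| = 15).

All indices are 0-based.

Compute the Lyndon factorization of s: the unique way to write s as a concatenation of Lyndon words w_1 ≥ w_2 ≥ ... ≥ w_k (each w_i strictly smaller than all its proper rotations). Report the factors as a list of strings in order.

["be", "abbcbedbdeee", "a"]

emit factor 1: 'be' (i=0, period=2)
emit factor 2: 'abbcbedbdeee' (i=2, period=12)
emit factor 3: 'a' (i=14, period=1)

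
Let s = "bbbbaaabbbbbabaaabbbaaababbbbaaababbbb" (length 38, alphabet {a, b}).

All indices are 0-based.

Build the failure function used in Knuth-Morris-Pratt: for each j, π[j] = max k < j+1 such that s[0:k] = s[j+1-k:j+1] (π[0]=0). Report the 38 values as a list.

π[0] = 0
j=1 s[j]='b': π[1]=1 (border 'b')
j=2 s[j]='b': π[2]=2 (border 'bb')
j=3 s[j]='b': π[3]=3 (border 'bbb')
j=4 s[j]='a': k: 3→2→1→0; π[4]=0 (border '')
j=5 s[j]='a': π[5]=0 (border '')
j=6 s[j]='a': π[6]=0 (border '')
j=7 s[j]='b': π[7]=1 (border 'b')
j=8 s[j]='b': π[8]=2 (border 'bb')
j=9 s[j]='b': π[9]=3 (border 'bbb')
j=10 s[j]='b': π[10]=4 (border 'bbbb')
j=11 s[j]='b': k: 4→3; π[11]=4 (border 'bbbb')
j=12 s[j]='a': π[12]=5 (border 'bbbba')
j=13 s[j]='b': k: 5→0; π[13]=1 (border 'b')
j=14 s[j]='a': k: 1→0; π[14]=0 (border '')
j=15 s[j]='a': π[15]=0 (border '')
j=16 s[j]='a': π[16]=0 (border '')
j=17 s[j]='b': π[17]=1 (border 'b')
j=18 s[j]='b': π[18]=2 (border 'bb')
j=19 s[j]='b': π[19]=3 (border 'bbb')
j=20 s[j]='a': k: 3→2→1→0; π[20]=0 (border '')
j=21 s[j]='a': π[21]=0 (border '')
j=22 s[j]='a': π[22]=0 (border '')
j=23 s[j]='b': π[23]=1 (border 'b')
j=24 s[j]='a': k: 1→0; π[24]=0 (border '')
j=25 s[j]='b': π[25]=1 (border 'b')
j=26 s[j]='b': π[26]=2 (border 'bb')
j=27 s[j]='b': π[27]=3 (border 'bbb')
j=28 s[j]='b': π[28]=4 (border 'bbbb')
j=29 s[j]='a': π[29]=5 (border 'bbbba')
j=30 s[j]='a': π[30]=6 (border 'bbbbaa')
j=31 s[j]='a': π[31]=7 (border 'bbbbaaa')
j=32 s[j]='b': π[32]=8 (border 'bbbbaaab')
j=33 s[j]='a': k: 8→1→0; π[33]=0 (border '')
j=34 s[j]='b': π[34]=1 (border 'b')
j=35 s[j]='b': π[35]=2 (border 'bb')
j=36 s[j]='b': π[36]=3 (border 'bbb')
j=37 s[j]='b': π[37]=4 (border 'bbbb')

[0, 1, 2, 3, 0, 0, 0, 1, 2, 3, 4, 4, 5, 1, 0, 0, 0, 1, 2, 3, 0, 0, 0, 1, 0, 1, 2, 3, 4, 5, 6, 7, 8, 0, 1, 2, 3, 4]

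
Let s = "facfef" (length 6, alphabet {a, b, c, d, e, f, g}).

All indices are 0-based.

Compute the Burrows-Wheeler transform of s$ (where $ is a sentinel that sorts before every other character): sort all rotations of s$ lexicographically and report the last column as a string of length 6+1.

rank  rotation last
    0  $facfef  f
    1  acfef$f  f
    2  cfef$fa  a
    3  ef$facf  f
    4  f$facfe  e
    5  facfef$  $
    6  fef$fac  c

ffafe$c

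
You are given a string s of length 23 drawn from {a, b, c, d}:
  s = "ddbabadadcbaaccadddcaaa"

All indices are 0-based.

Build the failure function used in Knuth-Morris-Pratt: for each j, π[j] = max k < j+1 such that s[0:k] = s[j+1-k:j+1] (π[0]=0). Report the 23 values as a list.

π[0] = 0
j=1 s[j]='d': π[1]=1 (border 'd')
j=2 s[j]='b': k: 1→0; π[2]=0 (border '')
j=3 s[j]='a': π[3]=0 (border '')
j=4 s[j]='b': π[4]=0 (border '')
j=5 s[j]='a': π[5]=0 (border '')
j=6 s[j]='d': π[6]=1 (border 'd')
j=7 s[j]='a': k: 1→0; π[7]=0 (border '')
j=8 s[j]='d': π[8]=1 (border 'd')
j=9 s[j]='c': k: 1→0; π[9]=0 (border '')
j=10 s[j]='b': π[10]=0 (border '')
j=11 s[j]='a': π[11]=0 (border '')
j=12 s[j]='a': π[12]=0 (border '')
j=13 s[j]='c': π[13]=0 (border '')
j=14 s[j]='c': π[14]=0 (border '')
j=15 s[j]='a': π[15]=0 (border '')
j=16 s[j]='d': π[16]=1 (border 'd')
j=17 s[j]='d': π[17]=2 (border 'dd')
j=18 s[j]='d': k: 2→1; π[18]=2 (border 'dd')
j=19 s[j]='c': k: 2→1→0; π[19]=0 (border '')
j=20 s[j]='a': π[20]=0 (border '')
j=21 s[j]='a': π[21]=0 (border '')
j=22 s[j]='a': π[22]=0 (border '')

[0, 1, 0, 0, 0, 0, 1, 0, 1, 0, 0, 0, 0, 0, 0, 0, 1, 2, 2, 0, 0, 0, 0]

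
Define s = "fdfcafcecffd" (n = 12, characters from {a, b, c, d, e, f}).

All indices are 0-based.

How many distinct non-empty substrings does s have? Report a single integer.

69

rank | idx | suffix
   0 |   4 | afcecffd
   1 |   3 | cafcecffd
   2 |   6 | cecffd
   3 |   8 | cffd
   4 |  11 | d
   5 |   1 | dfcafcecffd
   6 |   7 | ecffd
   7 |   2 | fcafcecffd
   8 |   5 | fcecffd
   9 |  10 | fd
  10 |   0 | fdfcafcecffd
  11 |   9 | ffd

SA = [4, 3, 6, 8, 11, 1, 7, 2, 5, 10, 0, 9]
rank  pair      lcp
   1  s[4:],s[3:]  0  ''
   2  s[3:],s[6:]  1  'c'
   3  s[6:],s[8:]  1  'c'
   4  s[8:],s[11:]  0  ''
   5  s[11:],s[1:]  1  'd'
   6  s[1:],s[7:]  0  ''
   7  s[7:],s[2:]  0  ''
   8  s[2:],s[5:]  2  'fc'
   9  s[5:],s[10:]  1  'f'
  10  s[10:],s[0:]  2  'fd'
  11  s[0:],s[9:]  1  'f'

n(n+1)/2 = 12·13/2 = 78
Σ LCP = 0 + 0 + 1 + 1 + 0 + 1 + 0 + 0 + 2 + 1 + 2 + 1 = 9
distinct = 78 − 9 = 69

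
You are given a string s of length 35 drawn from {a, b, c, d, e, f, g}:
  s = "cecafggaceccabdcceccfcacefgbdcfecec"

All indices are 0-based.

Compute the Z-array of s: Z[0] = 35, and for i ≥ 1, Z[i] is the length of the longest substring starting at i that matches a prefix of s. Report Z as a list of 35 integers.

Z[0]=35
i=1: fresh scan; Z[1]=0
i=2: fresh scan; Z[2]=1 scan→box=[2,3)
i=3: fresh scan; Z[3]=0
i=4: fresh scan; Z[4]=0
i=5: fresh scan; Z[5]=0
i=6: fresh scan; Z[6]=0
i=7: fresh scan; Z[7]=0
i=8: fresh scan; Z[8]=3 scan→box=[8,11)
i=9: min(r-i=2, Z[1]=0)=0; Z[9]=0
i=10: min(r-i=1, Z[2]=1)=1; Z[10]=1
i=11: fresh scan; Z[11]=1 scan→box=[11,12)
i=12: fresh scan; Z[12]=0
i=13: fresh scan; Z[13]=0
i=14: fresh scan; Z[14]=0
i=15: fresh scan; Z[15]=1 scan→box=[15,16)
i=16: fresh scan; Z[16]=3 scan→box=[16,19)
i=17: min(r-i=2, Z[1]=0)=0; Z[17]=0
i=18: min(r-i=1, Z[2]=1)=1; Z[18]=1
i=19: fresh scan; Z[19]=1 scan→box=[19,20)
i=20: fresh scan; Z[20]=0
i=21: fresh scan; Z[21]=1 scan→box=[21,22)
i=22: fresh scan; Z[22]=0
i=23: fresh scan; Z[23]=2 scan→box=[23,25)
i=24: min(r-i=1, Z[1]=0)=0; Z[24]=0
i=25: fresh scan; Z[25]=0
i=26: fresh scan; Z[26]=0
i=27: fresh scan; Z[27]=0
i=28: fresh scan; Z[28]=0
i=29: fresh scan; Z[29]=1 scan→box=[29,30)
i=30: fresh scan; Z[30]=0
i=31: fresh scan; Z[31]=0
i=32: fresh scan; Z[32]=3 scan→box=[32,35)
i=33: min(r-i=2, Z[1]=0)=0; Z[33]=0
i=34: min(r-i=1, Z[2]=1)=1; Z[34]=1

[35, 0, 1, 0, 0, 0, 0, 0, 3, 0, 1, 1, 0, 0, 0, 1, 3, 0, 1, 1, 0, 1, 0, 2, 0, 0, 0, 0, 0, 1, 0, 0, 3, 0, 1]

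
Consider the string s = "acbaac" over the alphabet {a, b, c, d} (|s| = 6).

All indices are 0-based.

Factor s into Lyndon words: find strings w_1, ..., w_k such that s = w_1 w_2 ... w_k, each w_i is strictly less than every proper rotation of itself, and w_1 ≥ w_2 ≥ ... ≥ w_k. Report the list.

emit factor 1: 'acb' (i=0, period=3)
emit factor 2: 'aac' (i=3, period=3)

["acb", "aac"]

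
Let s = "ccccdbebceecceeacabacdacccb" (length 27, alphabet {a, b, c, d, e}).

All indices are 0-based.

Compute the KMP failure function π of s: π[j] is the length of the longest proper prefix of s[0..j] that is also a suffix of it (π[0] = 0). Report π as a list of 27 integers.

π[0] = 0
j=1 s[j]='c': π[1]=1 (border 'c')
j=2 s[j]='c': π[2]=2 (border 'cc')
j=3 s[j]='c': π[3]=3 (border 'ccc')
j=4 s[j]='d': k: 3→2→1→0; π[4]=0 (border '')
j=5 s[j]='b': π[5]=0 (border '')
j=6 s[j]='e': π[6]=0 (border '')
j=7 s[j]='b': π[7]=0 (border '')
j=8 s[j]='c': π[8]=1 (border 'c')
j=9 s[j]='e': k: 1→0; π[9]=0 (border '')
j=10 s[j]='e': π[10]=0 (border '')
j=11 s[j]='c': π[11]=1 (border 'c')
j=12 s[j]='c': π[12]=2 (border 'cc')
j=13 s[j]='e': k: 2→1→0; π[13]=0 (border '')
j=14 s[j]='e': π[14]=0 (border '')
j=15 s[j]='a': π[15]=0 (border '')
j=16 s[j]='c': π[16]=1 (border 'c')
j=17 s[j]='a': k: 1→0; π[17]=0 (border '')
j=18 s[j]='b': π[18]=0 (border '')
j=19 s[j]='a': π[19]=0 (border '')
j=20 s[j]='c': π[20]=1 (border 'c')
j=21 s[j]='d': k: 1→0; π[21]=0 (border '')
j=22 s[j]='a': π[22]=0 (border '')
j=23 s[j]='c': π[23]=1 (border 'c')
j=24 s[j]='c': π[24]=2 (border 'cc')
j=25 s[j]='c': π[25]=3 (border 'ccc')
j=26 s[j]='b': k: 3→2→1→0; π[26]=0 (border '')

[0, 1, 2, 3, 0, 0, 0, 0, 1, 0, 0, 1, 2, 0, 0, 0, 1, 0, 0, 0, 1, 0, 0, 1, 2, 3, 0]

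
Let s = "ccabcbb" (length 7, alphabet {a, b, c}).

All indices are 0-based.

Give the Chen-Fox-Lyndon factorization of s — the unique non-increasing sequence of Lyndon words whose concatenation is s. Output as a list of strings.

["c", "c", "abcbb"]

emit factor 1: 'c' (i=0, period=1)
emit factor 2: 'c' (i=1, period=1)
emit factor 3: 'abcbb' (i=2, period=5)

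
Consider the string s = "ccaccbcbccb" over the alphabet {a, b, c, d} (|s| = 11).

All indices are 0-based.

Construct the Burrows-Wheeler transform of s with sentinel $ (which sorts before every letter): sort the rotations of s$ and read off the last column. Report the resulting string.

rank  rotation      last
    0  $ccaccbcbccb  b
    1  accbcbccb$cc  c
    2  b$ccaccbcbcc  c
    3  bcbccb$ccacc  c
    4  bccb$ccaccbc  c
    5  caccbcbccb$c  c
    6  cb$ccaccbcbc  c
    7  cbcbccb$ccac  c
    8  cbccb$ccaccb  b
    9  ccaccbcbccb$  $
   10  ccb$ccaccbcb  b
   11  ccbcbccb$cca  a

bcccccccb$ba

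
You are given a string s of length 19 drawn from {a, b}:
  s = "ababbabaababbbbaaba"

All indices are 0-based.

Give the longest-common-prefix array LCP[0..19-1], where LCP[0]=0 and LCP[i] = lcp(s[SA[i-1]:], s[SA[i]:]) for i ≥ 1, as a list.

sorted suffixes:
  #0 SA[0]=18  'a'
  #1 SA[1]=15  'aaba'
  #2 SA[2]=7  'aababbbbaaba'
  #3 SA[3]=16  'aba'
  #4 SA[4]=5  'abaababbbbaaba'
  #5 SA[5]=0  'ababbabaababbbbaaba'
  #6 SA[6]=8  'ababbbbaaba'
  #7 SA[7]=2  'abbabaababbbbaaba'
  #8 SA[8]=10  'abbbbaaba'
  #9 SA[9]=17  'ba'
  #10 SA[10]=14  'baaba'
  #11 SA[11]=6  'baababbbbaaba'
  #12 SA[12]=4  'babaababbbbaaba'
  #13 SA[13]=1  'babbabaababbbbaaba'
  #14 SA[14]=9  'babbbbaaba'
  #15 SA[15]=13  'bbaaba'
  #16 SA[16]=3  'bbabaababbbbaaba'
  #17 SA[17]=12  'bbbaaba'
  #18 SA[18]=11  'bbbbaaba'

SA = [18, 15, 7, 16, 5, 0, 8, 2, 10, 17, 14, 6, 4, 1, 9, 13, 3, 12, 11]
rank  pair      lcp
   1  s[18:],s[15:]  1  'a'
   2  s[15:],s[7:]  4  'aaba'
   3  s[7:],s[16:]  1  'a'
   4  s[16:],s[5:]  3  'aba'
   5  s[5:],s[0:]  3  'aba'
   6  s[0:],s[8:]  5  'ababb'
   7  s[8:],s[2:]  2  'ab'
   8  s[2:],s[10:]  3  'abb'
   9  s[10:],s[17:]  0  ''
  10  s[17:],s[14:]  2  'ba'
  11  s[14:],s[6:]  5  'baaba'
  12  s[6:],s[4:]  2  'ba'
  13  s[4:],s[1:]  3  'bab'
  14  s[1:],s[9:]  4  'babb'
  15  s[9:],s[13:]  1  'b'
  16  s[13:],s[3:]  3  'bba'
  17  s[3:],s[12:]  2  'bb'
  18  s[12:],s[11:]  3  'bbb'

[0, 1, 4, 1, 3, 3, 5, 2, 3, 0, 2, 5, 2, 3, 4, 1, 3, 2, 3]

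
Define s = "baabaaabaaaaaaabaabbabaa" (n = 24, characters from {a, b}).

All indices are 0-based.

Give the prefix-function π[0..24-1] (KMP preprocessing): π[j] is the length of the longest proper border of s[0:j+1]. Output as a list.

[0, 0, 0, 1, 2, 3, 0, 1, 2, 3, 0, 0, 0, 0, 0, 1, 2, 3, 4, 1, 2, 1, 2, 3]

π[0] = 0
j=1 s[j]='a': π[1]=0 (border '')
j=2 s[j]='a': π[2]=0 (border '')
j=3 s[j]='b': π[3]=1 (border 'b')
j=4 s[j]='a': π[4]=2 (border 'ba')
j=5 s[j]='a': π[5]=3 (border 'baa')
j=6 s[j]='a': k: 3→0; π[6]=0 (border '')
j=7 s[j]='b': π[7]=1 (border 'b')
j=8 s[j]='a': π[8]=2 (border 'ba')
j=9 s[j]='a': π[9]=3 (border 'baa')
j=10 s[j]='a': k: 3→0; π[10]=0 (border '')
j=11 s[j]='a': π[11]=0 (border '')
j=12 s[j]='a': π[12]=0 (border '')
j=13 s[j]='a': π[13]=0 (border '')
j=14 s[j]='a': π[14]=0 (border '')
j=15 s[j]='b': π[15]=1 (border 'b')
j=16 s[j]='a': π[16]=2 (border 'ba')
j=17 s[j]='a': π[17]=3 (border 'baa')
j=18 s[j]='b': π[18]=4 (border 'baab')
j=19 s[j]='b': k: 4→1→0; π[19]=1 (border 'b')
j=20 s[j]='a': π[20]=2 (border 'ba')
j=21 s[j]='b': k: 2→0; π[21]=1 (border 'b')
j=22 s[j]='a': π[22]=2 (border 'ba')
j=23 s[j]='a': π[23]=3 (border 'baa')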